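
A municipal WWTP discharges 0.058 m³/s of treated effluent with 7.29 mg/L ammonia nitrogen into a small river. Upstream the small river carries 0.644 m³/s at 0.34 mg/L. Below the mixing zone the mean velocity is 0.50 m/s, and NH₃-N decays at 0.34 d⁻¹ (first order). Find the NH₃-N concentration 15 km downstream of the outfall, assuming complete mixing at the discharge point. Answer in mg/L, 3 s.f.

0.812 mg/L

After complete mixing, C₀ = (0.058·7.29 + 0.644·0.34) / 0.702 = 0.9142 mg/L.
Travel time t = 1.5e+04 m / 0.50 m/s = 3e+04 s = 0.3472 d.
C = 0.9142·exp(−0.34·0.3472) = 0.9142·0.8886 = 0.8124 mg/L.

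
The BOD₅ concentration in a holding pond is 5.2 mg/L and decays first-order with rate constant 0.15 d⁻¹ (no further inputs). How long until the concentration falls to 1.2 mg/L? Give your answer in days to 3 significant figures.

9.78 d

t = ln(C₀/C)/k = ln(5.2/1.2)/0.15 = 1.466/0.15 = 9.776 d.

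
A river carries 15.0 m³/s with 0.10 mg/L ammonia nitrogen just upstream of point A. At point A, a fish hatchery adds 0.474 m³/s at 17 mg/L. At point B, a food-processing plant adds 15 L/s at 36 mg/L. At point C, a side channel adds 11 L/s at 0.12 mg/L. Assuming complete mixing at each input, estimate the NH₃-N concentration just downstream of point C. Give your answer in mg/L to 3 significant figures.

0.652 mg/L

After input A: C = (15·0.1 + 0.474·17) / 15.47 = 0.6177 mg/L.
15 L/s = 0.015 m³/s.
After input B: C = (15.47·0.6177 + 0.015·36) / 15.49 = 0.6519 mg/L.
11 L/s = 0.011 m³/s.
After input C: C = (15.49·0.6519 + 0.011·0.12) / 15.5 = 0.6516 mg/L.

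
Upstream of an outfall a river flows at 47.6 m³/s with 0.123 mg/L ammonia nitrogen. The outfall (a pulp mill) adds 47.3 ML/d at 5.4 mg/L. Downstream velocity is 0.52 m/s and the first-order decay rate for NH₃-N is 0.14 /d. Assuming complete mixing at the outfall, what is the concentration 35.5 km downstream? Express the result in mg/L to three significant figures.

0.164 mg/L

47.3 ML/d = 0.5475 m³/s.
After complete mixing, C₀ = (0.5475·5.4 + 47.6·0.123) / 48.15 = 0.183 mg/L.
Travel time t = 3.55e+04 m / 0.52 m/s = 6.827e+04 s = 0.7902 d.
C = 0.183·exp(−0.14·0.7902) = 0.183·0.8953 = 0.1638 mg/L.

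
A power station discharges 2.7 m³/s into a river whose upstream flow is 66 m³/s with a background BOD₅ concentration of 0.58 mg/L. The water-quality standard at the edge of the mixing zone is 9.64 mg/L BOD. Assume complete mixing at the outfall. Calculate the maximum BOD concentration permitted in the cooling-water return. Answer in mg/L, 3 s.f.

231 mg/L

Mass balance: 9.64·68.7 = 2.7·Cₑ + 66·0.58.
Cₑ = (662.3 − 38.28) / 2.7 = 231.1 mg/L.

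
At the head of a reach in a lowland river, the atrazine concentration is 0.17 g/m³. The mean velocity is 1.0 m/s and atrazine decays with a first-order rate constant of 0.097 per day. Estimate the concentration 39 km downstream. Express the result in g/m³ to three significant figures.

0.163 g/m³

Travel time t = 39 km / 1.0 m/s = 3.9e+04/1.0 = 3.9e+04 s = 0.4514 d.
First-order decay: C = 0.17·exp(−0.097·0.4514) = 0.17·0.9572 = 0.1627 g/m³.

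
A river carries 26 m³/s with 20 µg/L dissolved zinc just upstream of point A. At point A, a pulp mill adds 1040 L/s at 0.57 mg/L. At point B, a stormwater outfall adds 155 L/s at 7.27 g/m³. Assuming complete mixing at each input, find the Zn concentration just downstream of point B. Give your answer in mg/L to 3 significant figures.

20 µg/L = 0.02 mg/L.
1040 L/s = 1.04 m³/s.
After input A: C = (26·0.02 + 1.04·0.57) / 27.04 = 0.04115 mg/L.
155 L/s = 0.155 m³/s.
After input B: C = (27.04·0.04115 + 0.155·7.27) / 27.2 = 0.08236 mg/L.

0.0824 mg/L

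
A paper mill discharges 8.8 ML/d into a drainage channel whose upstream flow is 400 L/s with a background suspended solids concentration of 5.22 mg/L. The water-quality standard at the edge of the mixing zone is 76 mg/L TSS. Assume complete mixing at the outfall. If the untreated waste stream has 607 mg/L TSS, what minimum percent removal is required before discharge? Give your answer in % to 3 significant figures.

41.7 %

8.8 ML/d = 0.1019 m³/s.
400 L/s = 0.4 m³/s.
Mass balance: 76·0.5019 = 0.1019·Cₑ + 0.4·5.22.
Cₑ = (38.14 − 2.088) / 0.1019 = 354 mg/L.
Required removal = 1 − 354/607 = 41.68 %.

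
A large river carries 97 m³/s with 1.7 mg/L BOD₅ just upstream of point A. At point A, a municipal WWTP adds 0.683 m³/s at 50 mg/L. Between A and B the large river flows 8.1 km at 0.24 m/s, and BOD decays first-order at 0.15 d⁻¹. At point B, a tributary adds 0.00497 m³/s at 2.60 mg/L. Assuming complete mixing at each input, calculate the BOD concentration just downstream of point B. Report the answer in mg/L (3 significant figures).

1.92 mg/L

After input A: C = (97·1.7 + 0.683·50) / 97.68 = 2.038 mg/L.
Over the 8.1 km reach to input B (t = 3.375e+04 s = 0.3906 d), decay gives C = 2.038·exp(−0.15·0.3906) = 1.922 mg/L.
After input B: C = (97.68·1.922 + 0.00497·2.6) / 97.69 = 1.922 mg/L.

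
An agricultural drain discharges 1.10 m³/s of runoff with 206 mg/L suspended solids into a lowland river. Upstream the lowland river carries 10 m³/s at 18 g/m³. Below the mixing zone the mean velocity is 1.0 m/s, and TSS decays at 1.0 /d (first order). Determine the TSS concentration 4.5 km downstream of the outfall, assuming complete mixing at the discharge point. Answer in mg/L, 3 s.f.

After complete mixing, C₀ = (1.1·206 + 10·18) / 11.1 = 36.63 mg/L.
Travel time t = 4500 m / 1.0 m/s = 4500 s = 0.05208 d.
C = 36.63·exp(−1.0·0.05208) = 36.63·0.9492 = 34.77 mg/L.

34.8 mg/L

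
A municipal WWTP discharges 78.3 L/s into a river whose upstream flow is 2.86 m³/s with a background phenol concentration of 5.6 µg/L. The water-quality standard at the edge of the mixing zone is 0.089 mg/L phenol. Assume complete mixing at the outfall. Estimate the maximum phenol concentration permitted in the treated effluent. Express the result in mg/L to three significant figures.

3.14 mg/L

78.3 L/s = 0.0783 m³/s.
5.6 µg/L = 0.0056 mg/L.
Mass balance: 0.089·2.938 = 0.0783·Cₑ + 2.86·0.0056.
Cₑ = (0.2615 − 0.01602) / 0.0783 = 3.135 mg/L.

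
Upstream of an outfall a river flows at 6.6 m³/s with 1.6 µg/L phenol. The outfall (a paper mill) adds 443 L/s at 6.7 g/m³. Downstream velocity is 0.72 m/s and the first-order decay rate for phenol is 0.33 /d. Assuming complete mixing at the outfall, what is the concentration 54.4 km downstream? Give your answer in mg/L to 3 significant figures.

443 L/s = 0.443 m³/s.
1.6 µg/L = 0.0016 mg/L.
After complete mixing, C₀ = (0.443·6.7 + 6.6·0.0016) / 7.043 = 0.4229 mg/L.
Travel time t = 5.44e+04 m / 0.72 m/s = 7.556e+04 s = 0.8745 d.
C = 0.4229·exp(−0.33·0.8745) = 0.4229·0.7493 = 0.3169 mg/L.

0.317 mg/L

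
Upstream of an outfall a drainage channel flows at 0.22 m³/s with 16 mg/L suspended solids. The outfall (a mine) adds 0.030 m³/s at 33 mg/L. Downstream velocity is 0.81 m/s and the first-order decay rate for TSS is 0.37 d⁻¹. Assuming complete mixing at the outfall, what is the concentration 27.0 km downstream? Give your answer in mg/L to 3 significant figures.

After complete mixing, C₀ = (0.03·33 + 0.22·16) / 0.25 = 18.04 mg/L.
Travel time t = 2.7e+04 m / 0.81 m/s = 3.333e+04 s = 0.3858 d.
C = 18.04·exp(−0.37·0.3858) = 18.04·0.867 = 15.64 mg/L.

15.6 mg/L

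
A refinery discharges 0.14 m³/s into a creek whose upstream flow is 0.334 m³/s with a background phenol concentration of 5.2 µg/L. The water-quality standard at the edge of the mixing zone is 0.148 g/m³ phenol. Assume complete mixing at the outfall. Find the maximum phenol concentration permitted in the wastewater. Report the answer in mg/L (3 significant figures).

5.2 µg/L = 0.0052 mg/L.
Mass balance: 0.148·0.474 = 0.14·Cₑ + 0.334·0.0052.
Cₑ = (0.07015 − 0.001737) / 0.14 = 0.4887 mg/L.

0.489 mg/L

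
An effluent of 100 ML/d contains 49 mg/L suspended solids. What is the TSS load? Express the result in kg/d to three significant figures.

4900 kg/d

100 ML/d = 1.157 m³/s.
Mass flux = Q·C = 1.157 m³/s × 49 g/m³ = 56.71 g/s.
= 56.71 g/s × 86.4 = 4900 kg/d.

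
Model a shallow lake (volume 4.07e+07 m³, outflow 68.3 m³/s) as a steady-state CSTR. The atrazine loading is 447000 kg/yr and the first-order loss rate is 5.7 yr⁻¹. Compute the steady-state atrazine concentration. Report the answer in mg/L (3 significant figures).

Outflow Q = 68.3 m³/s × 3.156e+07 s/yr = 2.155e+09 m³/yr.
Steady-state CSTR mass balance: W = Q·C + k·V·C, so C = W/(Q + kV).
Q + kV = 2.155e+09 + 5.7·4.07e+07 = 2.387e+09 m³/yr.
C = 447000/2.387e+09 = 0.0001872 kg/m³ = 0.1872 mg/L.

0.187 mg/L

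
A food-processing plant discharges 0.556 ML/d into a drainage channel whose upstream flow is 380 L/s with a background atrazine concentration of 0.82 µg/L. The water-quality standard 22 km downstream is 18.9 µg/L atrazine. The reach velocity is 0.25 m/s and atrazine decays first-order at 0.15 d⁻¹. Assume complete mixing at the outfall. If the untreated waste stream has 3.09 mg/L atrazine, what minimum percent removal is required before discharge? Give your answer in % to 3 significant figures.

0.556 ML/d = 0.006435 m³/s.
380 L/s = 0.38 m³/s.
0.82 µg/L = 0.00082 mg/L.
18.9 µg/L = 0.0189 mg/L.
Travel time to the compliance point: t = 2.2e+04/0.25 = 8.8e+04 s = 1.019 d; decay factor exp(−0.15·1.019) = 0.8583.
So the concentration just after mixing may be at most 0.0189/0.8583 = 0.02202 mg/L.
Mass balance: 0.02202·0.3864 = 0.006435·Cₑ + 0.38·0.00082.
Cₑ = (0.008509 − 0.0003116) / 0.006435 = 1.274 mg/L.
Required removal = 1 − 1.274/3.09 = 58.77 %.

58.8 %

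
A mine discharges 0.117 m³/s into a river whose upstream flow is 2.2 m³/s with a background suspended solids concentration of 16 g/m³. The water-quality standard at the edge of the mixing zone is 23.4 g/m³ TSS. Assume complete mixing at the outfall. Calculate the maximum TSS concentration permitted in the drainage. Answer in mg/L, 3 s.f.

163 mg/L

Mass balance: 23.4·2.317 = 0.117·Cₑ + 2.2·16.
Cₑ = (54.22 − 35.2) / 0.117 = 162.5 mg/L.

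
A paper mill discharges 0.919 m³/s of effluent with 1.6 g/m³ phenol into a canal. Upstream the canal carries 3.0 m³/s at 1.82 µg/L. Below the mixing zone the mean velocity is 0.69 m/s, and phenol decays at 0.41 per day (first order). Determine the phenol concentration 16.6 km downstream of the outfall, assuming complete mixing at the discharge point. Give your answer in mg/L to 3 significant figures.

0.336 mg/L

1.82 µg/L = 0.00182 mg/L.
After complete mixing, C₀ = (0.919·1.6 + 3·0.00182) / 3.919 = 0.3766 mg/L.
Travel time t = 1.66e+04 m / 0.69 m/s = 2.406e+04 s = 0.2784 d.
C = 0.3766·exp(−0.41·0.2784) = 0.3766·0.8921 = 0.336 mg/L.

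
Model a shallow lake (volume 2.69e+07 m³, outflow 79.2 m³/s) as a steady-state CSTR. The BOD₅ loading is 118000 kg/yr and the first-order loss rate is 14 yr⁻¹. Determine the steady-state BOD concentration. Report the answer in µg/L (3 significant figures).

Outflow Q = 79.2 m³/s × 3.156e+07 s/yr = 2.499e+09 m³/yr.
Steady-state CSTR mass balance: W = Q·C + k·V·C, so C = W/(Q + kV).
Q + kV = 2.499e+09 + 14·2.69e+07 = 2.876e+09 m³/yr.
C = 118000/2.876e+09 = 4.103e-05 kg/m³ = 0.04103 mg/L = 41.03 µg/L.

41.0 µg/L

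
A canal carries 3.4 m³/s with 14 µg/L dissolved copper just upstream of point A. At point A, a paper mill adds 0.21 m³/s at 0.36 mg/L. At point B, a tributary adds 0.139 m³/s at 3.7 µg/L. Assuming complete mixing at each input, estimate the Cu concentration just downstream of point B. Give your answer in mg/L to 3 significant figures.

0.0330 mg/L

14 µg/L = 0.014 mg/L.
After input A: C = (3.4·0.014 + 0.21·0.36) / 3.61 = 0.03413 mg/L.
3.7 µg/L = 0.0037 mg/L.
After input B: C = (3.61·0.03413 + 0.139·0.0037) / 3.749 = 0.033 mg/L.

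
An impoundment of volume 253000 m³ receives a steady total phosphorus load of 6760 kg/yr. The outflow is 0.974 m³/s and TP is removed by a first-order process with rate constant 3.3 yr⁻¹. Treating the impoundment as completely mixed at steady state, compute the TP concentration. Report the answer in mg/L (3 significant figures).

0.214 mg/L

Outflow Q = 0.974 m³/s × 3.156e+07 s/yr = 3.074e+07 m³/yr.
Steady-state CSTR mass balance: W = Q·C + k·V·C, so C = W/(Q + kV).
Q + kV = 3.074e+07 + 3.3·253000 = 3.157e+07 m³/yr.
C = 6760/3.157e+07 = 0.0002141 kg/m³ = 0.2141 mg/L.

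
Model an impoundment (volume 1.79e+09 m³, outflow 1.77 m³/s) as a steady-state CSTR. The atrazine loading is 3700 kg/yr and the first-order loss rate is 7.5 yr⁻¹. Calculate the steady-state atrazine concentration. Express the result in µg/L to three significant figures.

0.274 µg/L

Outflow Q = 1.77 m³/s × 3.156e+07 s/yr = 5.586e+07 m³/yr.
Steady-state CSTR mass balance: W = Q·C + k·V·C, so C = W/(Q + kV).
Q + kV = 5.586e+07 + 7.5·1.79e+09 = 1.348e+10 m³/yr.
C = 3700/1.348e+10 = 2.745e-07 kg/m³ = 0.0002745 mg/L = 0.2745 µg/L.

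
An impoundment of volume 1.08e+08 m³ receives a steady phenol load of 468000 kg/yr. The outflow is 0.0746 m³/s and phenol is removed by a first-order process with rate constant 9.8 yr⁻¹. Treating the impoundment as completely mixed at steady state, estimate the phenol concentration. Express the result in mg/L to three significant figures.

Outflow Q = 0.0746 m³/s × 3.156e+07 s/yr = 2.354e+06 m³/yr.
Steady-state CSTR mass balance: W = Q·C + k·V·C, so C = W/(Q + kV).
Q + kV = 2.354e+06 + 9.8·1.08e+08 = 1.061e+09 m³/yr.
C = 468000/1.061e+09 = 0.0004412 kg/m³ = 0.4412 mg/L.

0.441 mg/L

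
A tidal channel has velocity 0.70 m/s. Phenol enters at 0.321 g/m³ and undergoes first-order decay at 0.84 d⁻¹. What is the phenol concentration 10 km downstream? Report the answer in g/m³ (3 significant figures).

0.279 g/m³

Travel time t = 10 km / 0.70 m/s = 1e+04/0.70 = 1.429e+04 s = 0.1653 d.
First-order decay: C = 0.321·exp(−0.84·0.1653) = 0.321·0.8703 = 0.2794 g/m³.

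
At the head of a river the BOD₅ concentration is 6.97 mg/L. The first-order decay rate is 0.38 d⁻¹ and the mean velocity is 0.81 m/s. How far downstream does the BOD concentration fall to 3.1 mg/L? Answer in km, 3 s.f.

From C = C₀·e^(−kt), t = ln(C₀/C)/k = ln(6.97/3.1)/0.38 = 0.8102/0.38 = 2.132 d.
Distance = v·t = 0.81 m/s × 1.842e+05 s = 1.492e+05 m = 149.2 km.

149 km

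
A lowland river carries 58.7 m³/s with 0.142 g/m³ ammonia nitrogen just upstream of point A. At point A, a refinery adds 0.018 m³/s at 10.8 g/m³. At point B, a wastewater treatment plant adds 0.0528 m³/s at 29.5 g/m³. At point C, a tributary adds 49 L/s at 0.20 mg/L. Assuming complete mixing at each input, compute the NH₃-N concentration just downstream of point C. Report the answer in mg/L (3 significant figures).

After input A: C = (58.7·0.142 + 0.018·10.8) / 58.72 = 0.1453 mg/L.
After input B: C = (58.72·0.1453 + 0.0528·29.5) / 58.77 = 0.1716 mg/L.
49 L/s = 0.049 m³/s.
After input C: C = (58.77·0.1716 + 0.049·0.2) / 58.82 = 0.1717 mg/L.

0.172 mg/L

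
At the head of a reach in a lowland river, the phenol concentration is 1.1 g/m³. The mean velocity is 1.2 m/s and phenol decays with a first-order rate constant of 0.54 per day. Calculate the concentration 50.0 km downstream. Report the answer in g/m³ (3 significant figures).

0.848 g/m³

Travel time t = 50.0 km / 1.2 m/s = 5e+04/1.2 = 4.167e+04 s = 0.4823 d.
First-order decay: C = 1.1·exp(−0.54·0.4823) = 1.1·0.7707 = 0.8478 g/m³.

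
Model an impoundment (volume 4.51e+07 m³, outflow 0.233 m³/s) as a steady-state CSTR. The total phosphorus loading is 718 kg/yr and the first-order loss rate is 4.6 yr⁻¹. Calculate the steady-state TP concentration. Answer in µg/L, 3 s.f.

Outflow Q = 0.233 m³/s × 3.156e+07 s/yr = 7.353e+06 m³/yr.
Steady-state CSTR mass balance: W = Q·C + k·V·C, so C = W/(Q + kV).
Q + kV = 7.353e+06 + 4.6·4.51e+07 = 2.148e+08 m³/yr.
C = 718/2.148e+08 = 3.342e-06 kg/m³ = 0.003342 mg/L = 3.342 µg/L.

3.34 µg/L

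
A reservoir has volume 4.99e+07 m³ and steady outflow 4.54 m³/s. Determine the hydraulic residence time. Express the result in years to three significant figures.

0.348 yr

Q = 4.54 m³/s × 3.156e+07 s/yr = 1.433e+08 m³/yr.
Hydraulic residence time τ = V/Q = 4.99e+07/1.433e+08 = 0.3483 yr.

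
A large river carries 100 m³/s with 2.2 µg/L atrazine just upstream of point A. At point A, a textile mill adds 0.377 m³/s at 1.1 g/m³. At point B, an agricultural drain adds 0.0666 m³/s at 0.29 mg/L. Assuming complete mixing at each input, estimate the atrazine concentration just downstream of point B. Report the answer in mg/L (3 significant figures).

2.2 µg/L = 0.0022 mg/L.
After input A: C = (100·0.0022 + 0.377·1.1) / 100.4 = 0.006323 mg/L.
After input B: C = (100.4·0.006323 + 0.0666·0.29) / 100.4 = 0.006511 mg/L.

0.00651 mg/L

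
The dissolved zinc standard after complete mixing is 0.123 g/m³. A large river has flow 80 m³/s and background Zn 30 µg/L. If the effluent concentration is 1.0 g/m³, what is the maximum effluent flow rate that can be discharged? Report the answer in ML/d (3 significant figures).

733 ML/d

30 µg/L = 0.03 mg/L.
Mass balance at complete mixing: C_std·(Q_w + Q_r) = Q_w·C_e + Q_r·C_b.
Rearranging, Q_w = Q_r·(C_std − C_b)/(C_e − C_std) = 80·(0.123 − 0.03) / (1 − 0.123) = 8.483 m³/s.
= 733 ML/d.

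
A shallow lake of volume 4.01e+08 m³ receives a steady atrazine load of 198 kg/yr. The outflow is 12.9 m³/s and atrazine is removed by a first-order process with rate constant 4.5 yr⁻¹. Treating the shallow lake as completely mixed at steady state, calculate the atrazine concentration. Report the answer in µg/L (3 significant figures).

0.0895 µg/L

Outflow Q = 12.9 m³/s × 3.156e+07 s/yr = 4.071e+08 m³/yr.
Steady-state CSTR mass balance: W = Q·C + k·V·C, so C = W/(Q + kV).
Q + kV = 4.071e+08 + 4.5·4.01e+08 = 2.212e+09 m³/yr.
C = 198/2.212e+09 = 8.953e-08 kg/m³ = 8.953e-05 mg/L = 0.08953 µg/L.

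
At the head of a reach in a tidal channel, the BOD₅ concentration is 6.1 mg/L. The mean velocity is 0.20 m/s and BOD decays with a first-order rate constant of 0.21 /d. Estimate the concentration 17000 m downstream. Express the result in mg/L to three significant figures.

Travel time t = 17000 m / 0.20 m/s = 1.7e+04/0.20 = 8.5e+04 s = 0.9838 d.
First-order decay: C = 6.1·exp(−0.21·0.9838) = 6.1·0.8133 = 4.961 mg/L.

4.96 mg/L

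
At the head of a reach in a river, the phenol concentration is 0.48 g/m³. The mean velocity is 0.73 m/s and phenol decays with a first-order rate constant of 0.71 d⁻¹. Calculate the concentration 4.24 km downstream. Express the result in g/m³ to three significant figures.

Travel time t = 4.24 km / 0.73 m/s = 4240/0.73 = 5808 s = 0.06722 d.
First-order decay: C = 0.48·exp(−0.71·0.06722) = 0.48·0.9534 = 0.4576 g/m³.

0.458 g/m³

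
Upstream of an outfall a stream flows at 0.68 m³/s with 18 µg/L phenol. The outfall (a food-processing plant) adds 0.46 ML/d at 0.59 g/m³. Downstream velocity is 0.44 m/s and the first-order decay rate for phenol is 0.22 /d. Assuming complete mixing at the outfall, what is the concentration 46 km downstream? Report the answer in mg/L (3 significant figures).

0.0172 mg/L

0.46 ML/d = 0.005324 m³/s.
18 µg/L = 0.018 mg/L.
After complete mixing, C₀ = (0.005324·0.59 + 0.68·0.018) / 0.6853 = 0.02244 mg/L.
Travel time t = 4.6e+04 m / 0.44 m/s = 1.045e+05 s = 1.21 d.
C = 0.02244·exp(−0.22·1.21) = 0.02244·0.7663 = 0.0172 mg/L.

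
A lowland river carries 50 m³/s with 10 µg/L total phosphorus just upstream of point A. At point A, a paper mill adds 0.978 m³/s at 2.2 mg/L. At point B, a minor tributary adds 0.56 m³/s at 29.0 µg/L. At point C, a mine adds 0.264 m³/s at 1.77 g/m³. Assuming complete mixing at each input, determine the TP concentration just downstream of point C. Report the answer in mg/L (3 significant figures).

10 µg/L = 0.01 mg/L.
After input A: C = (50·0.01 + 0.978·2.2) / 50.98 = 0.05201 mg/L.
29.0 µg/L = 0.029 mg/L.
After input B: C = (50.98·0.05201 + 0.56·0.029) / 51.54 = 0.05176 mg/L.
After input C: C = (51.54·0.05176 + 0.264·1.77) / 51.8 = 0.06052 mg/L.

0.0605 mg/L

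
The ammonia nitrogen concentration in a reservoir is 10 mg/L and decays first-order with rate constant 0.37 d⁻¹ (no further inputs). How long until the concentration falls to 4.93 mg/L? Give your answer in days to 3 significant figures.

1.91 d

t = ln(C₀/C)/k = ln(10/4.93)/0.37 = 0.7072/0.37 = 1.911 d.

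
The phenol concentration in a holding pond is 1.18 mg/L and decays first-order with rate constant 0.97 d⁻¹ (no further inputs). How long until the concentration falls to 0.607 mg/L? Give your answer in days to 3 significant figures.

0.685 d

t = ln(C₀/C)/k = ln(1.18/0.607)/0.97 = 0.6647/0.97 = 0.6853 d.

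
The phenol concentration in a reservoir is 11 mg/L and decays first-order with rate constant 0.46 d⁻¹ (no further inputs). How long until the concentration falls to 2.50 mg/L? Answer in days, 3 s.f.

3.22 d

t = ln(C₀/C)/k = ln(11/2.50)/0.46 = 1.482/0.46 = 3.221 d.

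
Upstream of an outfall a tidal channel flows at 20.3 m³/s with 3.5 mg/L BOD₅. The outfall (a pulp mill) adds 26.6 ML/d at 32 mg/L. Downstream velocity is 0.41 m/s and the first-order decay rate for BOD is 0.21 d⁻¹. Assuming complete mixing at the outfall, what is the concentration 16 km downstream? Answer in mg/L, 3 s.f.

26.6 ML/d = 0.3079 m³/s.
After complete mixing, C₀ = (0.3079·32 + 20.3·3.5) / 20.61 = 3.926 mg/L.
Travel time t = 1.6e+04 m / 0.41 m/s = 3.902e+04 s = 0.4517 d.
C = 3.926·exp(−0.21·0.4517) = 3.926·0.9095 = 3.571 mg/L.

3.57 mg/L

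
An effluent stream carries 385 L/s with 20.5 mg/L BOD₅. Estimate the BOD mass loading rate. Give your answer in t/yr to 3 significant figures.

249 t/yr

385 L/s = 0.385 m³/s.
Mass flux = Q·C = 0.385 m³/s × 20.5 g/m³ = 7.893 g/s.
= 7.893 g/s × 31.56 = 249.1 t/yr.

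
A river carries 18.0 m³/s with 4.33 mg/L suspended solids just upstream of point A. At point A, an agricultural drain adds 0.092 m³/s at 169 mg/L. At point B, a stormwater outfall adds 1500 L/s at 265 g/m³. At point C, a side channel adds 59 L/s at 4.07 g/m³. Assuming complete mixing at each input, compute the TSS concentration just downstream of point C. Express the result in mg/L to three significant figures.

After input A: C = (18·4.33 + 0.092·169) / 18.09 = 5.167 mg/L.
1500 L/s = 1.5 m³/s.
After input B: C = (18.09·5.167 + 1.5·265) / 19.59 = 25.06 mg/L.
59 L/s = 0.059 m³/s.
After input C: C = (19.59·25.06 + 0.059·4.07) / 19.65 = 25 mg/L.

25.0 mg/L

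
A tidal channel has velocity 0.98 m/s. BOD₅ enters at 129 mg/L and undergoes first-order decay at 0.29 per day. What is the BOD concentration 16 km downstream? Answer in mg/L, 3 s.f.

122 mg/L

Travel time t = 16 km / 0.98 m/s = 1.6e+04/0.98 = 1.633e+04 s = 0.189 d.
First-order decay: C = 129·exp(−0.29·0.189) = 129·0.9467 = 122.1 mg/L.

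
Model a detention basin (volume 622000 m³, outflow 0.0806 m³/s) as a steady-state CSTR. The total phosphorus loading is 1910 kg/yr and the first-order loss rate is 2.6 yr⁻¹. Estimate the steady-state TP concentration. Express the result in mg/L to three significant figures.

Outflow Q = 0.0806 m³/s × 3.156e+07 s/yr = 2.544e+06 m³/yr.
Steady-state CSTR mass balance: W = Q·C + k·V·C, so C = W/(Q + kV).
Q + kV = 2.544e+06 + 2.6·622000 = 4.161e+06 m³/yr.
C = 1910/4.161e+06 = 0.0004591 kg/m³ = 0.4591 mg/L.

0.459 mg/L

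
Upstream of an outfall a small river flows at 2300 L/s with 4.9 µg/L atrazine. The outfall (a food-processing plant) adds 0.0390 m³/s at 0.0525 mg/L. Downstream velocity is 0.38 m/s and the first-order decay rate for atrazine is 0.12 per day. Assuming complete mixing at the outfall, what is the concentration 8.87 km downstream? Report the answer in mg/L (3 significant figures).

2300 L/s = 2.3 m³/s.
4.9 µg/L = 0.0049 mg/L.
After complete mixing, C₀ = (0.039·0.0525 + 2.3·0.0049) / 2.339 = 0.005694 mg/L.
Travel time t = 8870 m / 0.38 m/s = 2.334e+04 s = 0.2702 d.
C = 0.005694·exp(−0.12·0.2702) = 0.005694·0.9681 = 0.005512 mg/L.

0.00551 mg/L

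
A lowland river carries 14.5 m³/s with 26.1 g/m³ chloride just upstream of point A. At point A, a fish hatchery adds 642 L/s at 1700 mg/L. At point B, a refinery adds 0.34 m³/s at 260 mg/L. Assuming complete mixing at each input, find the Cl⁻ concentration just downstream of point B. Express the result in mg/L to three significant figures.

101 mg/L

642 L/s = 0.642 m³/s.
After input A: C = (14.5·26.1 + 0.642·1700) / 15.14 = 97.07 mg/L.
After input B: C = (15.14·97.07 + 0.34·260) / 15.48 = 100.6 mg/L.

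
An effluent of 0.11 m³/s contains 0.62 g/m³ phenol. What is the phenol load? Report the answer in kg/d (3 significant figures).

5.89 kg/d

Mass flux = Q·C = 0.11 m³/s × 0.62 g/m³ = 0.0682 g/s.
= 0.0682 g/s × 86.4 = 5.892 kg/d.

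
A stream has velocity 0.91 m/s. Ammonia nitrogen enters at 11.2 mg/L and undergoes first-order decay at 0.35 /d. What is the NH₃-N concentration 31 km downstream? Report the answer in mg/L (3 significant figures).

Travel time t = 31 km / 0.91 m/s = 3.1e+04/0.91 = 3.407e+04 s = 0.3943 d.
First-order decay: C = 11.2·exp(−0.35·0.3943) = 11.2·0.8711 = 9.756 mg/L.

9.76 mg/L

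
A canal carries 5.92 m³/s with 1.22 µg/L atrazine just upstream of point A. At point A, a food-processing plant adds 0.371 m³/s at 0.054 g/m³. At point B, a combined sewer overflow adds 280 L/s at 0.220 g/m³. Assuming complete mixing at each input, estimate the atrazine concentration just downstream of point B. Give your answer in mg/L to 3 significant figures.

1.22 µg/L = 0.00122 mg/L.
After input A: C = (5.92·0.00122 + 0.371·0.054) / 6.291 = 0.004333 mg/L.
280 L/s = 0.28 m³/s.
After input B: C = (6.291·0.004333 + 0.28·0.22) / 6.571 = 0.01352 mg/L.

0.0135 mg/L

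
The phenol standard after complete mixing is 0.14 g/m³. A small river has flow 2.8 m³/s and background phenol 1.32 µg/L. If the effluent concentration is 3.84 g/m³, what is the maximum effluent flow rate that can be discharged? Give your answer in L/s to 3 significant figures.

105 L/s

1.32 µg/L = 0.00132 mg/L.
Mass balance at complete mixing: C_std·(Q_w + Q_r) = Q_w·C_e + Q_r·C_b.
Rearranging, Q_w = Q_r·(C_std − C_b)/(C_e − C_std) = 2.8·(0.14 − 0.00132) / (3.84 − 0.14) = 0.1049 m³/s.
= 104.9 L/s.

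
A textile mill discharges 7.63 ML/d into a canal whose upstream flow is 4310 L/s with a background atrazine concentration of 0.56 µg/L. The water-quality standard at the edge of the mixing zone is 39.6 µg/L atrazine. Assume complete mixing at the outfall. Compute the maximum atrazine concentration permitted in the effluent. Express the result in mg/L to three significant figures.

1.94 mg/L

7.63 ML/d = 0.08831 m³/s.
4310 L/s = 4.31 m³/s.
0.56 µg/L = 0.00056 mg/L.
39.6 µg/L = 0.0396 mg/L.
Mass balance: 0.0396·4.398 = 0.08831·Cₑ + 4.31·0.00056.
Cₑ = (0.1742 − 0.002414) / 0.08831 = 1.945 mg/L.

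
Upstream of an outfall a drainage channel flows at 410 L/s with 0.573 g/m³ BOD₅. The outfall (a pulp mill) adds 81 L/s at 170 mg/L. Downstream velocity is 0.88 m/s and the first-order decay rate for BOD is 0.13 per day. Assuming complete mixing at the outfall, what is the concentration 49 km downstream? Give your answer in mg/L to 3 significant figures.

26.2 mg/L

81 L/s = 0.081 m³/s.
410 L/s = 0.41 m³/s.
After complete mixing, C₀ = (0.081·170 + 0.41·0.573) / 0.491 = 28.52 mg/L.
Travel time t = 4.9e+04 m / 0.88 m/s = 5.568e+04 s = 0.6445 d.
C = 28.52·exp(−0.13·0.6445) = 28.52·0.9196 = 26.23 mg/L.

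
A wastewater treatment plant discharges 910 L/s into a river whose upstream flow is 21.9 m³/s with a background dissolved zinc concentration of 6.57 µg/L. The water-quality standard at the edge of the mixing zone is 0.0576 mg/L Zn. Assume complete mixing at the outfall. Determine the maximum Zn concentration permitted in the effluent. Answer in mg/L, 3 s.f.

910 L/s = 0.91 m³/s.
6.57 µg/L = 0.00657 mg/L.
Mass balance: 0.0576·22.81 = 0.91·Cₑ + 21.9·0.00657.
Cₑ = (1.314 − 0.1439) / 0.91 = 1.286 mg/L.

1.29 mg/L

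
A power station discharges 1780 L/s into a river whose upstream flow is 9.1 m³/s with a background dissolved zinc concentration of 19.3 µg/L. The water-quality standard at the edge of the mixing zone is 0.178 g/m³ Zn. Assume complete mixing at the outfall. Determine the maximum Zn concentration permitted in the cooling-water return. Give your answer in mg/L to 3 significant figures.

1780 L/s = 1.78 m³/s.
19.3 µg/L = 0.0193 mg/L.
Mass balance: 0.178·10.88 = 1.78·Cₑ + 9.1·0.0193.
Cₑ = (1.937 − 0.1756) / 1.78 = 0.9893 mg/L.

0.989 mg/L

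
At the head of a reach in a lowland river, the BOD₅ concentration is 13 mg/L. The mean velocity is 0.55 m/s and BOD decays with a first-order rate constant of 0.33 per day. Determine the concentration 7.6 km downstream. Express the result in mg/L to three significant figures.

12.3 mg/L

Travel time t = 7.6 km / 0.55 m/s = 7600/0.55 = 1.382e+04 s = 0.1599 d.
First-order decay: C = 13·exp(−0.33·0.1599) = 13·0.9486 = 12.33 mg/L.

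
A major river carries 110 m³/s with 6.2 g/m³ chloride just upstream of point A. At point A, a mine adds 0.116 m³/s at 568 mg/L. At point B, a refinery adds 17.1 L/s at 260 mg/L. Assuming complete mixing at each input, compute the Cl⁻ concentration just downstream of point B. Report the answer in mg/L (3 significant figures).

6.83 mg/L

After input A: C = (110·6.2 + 0.116·568) / 110.1 = 6.792 mg/L.
17.1 L/s = 0.0171 m³/s.
After input B: C = (110.1·6.792 + 0.0171·260) / 110.1 = 6.831 mg/L.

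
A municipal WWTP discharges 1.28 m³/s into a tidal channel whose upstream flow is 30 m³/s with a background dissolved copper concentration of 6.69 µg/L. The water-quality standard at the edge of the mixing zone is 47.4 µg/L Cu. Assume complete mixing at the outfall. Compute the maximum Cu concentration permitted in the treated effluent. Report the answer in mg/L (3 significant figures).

1.00 mg/L

6.69 µg/L = 0.00669 mg/L.
47.4 µg/L = 0.0474 mg/L.
Mass balance: 0.0474·31.28 = 1.28·Cₑ + 30·0.00669.
Cₑ = (1.483 − 0.2007) / 1.28 = 1.002 mg/L.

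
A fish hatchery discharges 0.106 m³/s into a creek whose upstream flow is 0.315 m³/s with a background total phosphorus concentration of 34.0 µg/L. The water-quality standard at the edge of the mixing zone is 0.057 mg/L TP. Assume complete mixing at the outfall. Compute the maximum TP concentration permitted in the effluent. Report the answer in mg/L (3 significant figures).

0.125 mg/L

34.0 µg/L = 0.034 mg/L.
Mass balance: 0.057·0.421 = 0.106·Cₑ + 0.315·0.034.
Cₑ = (0.024 − 0.01071) / 0.106 = 0.1253 mg/L.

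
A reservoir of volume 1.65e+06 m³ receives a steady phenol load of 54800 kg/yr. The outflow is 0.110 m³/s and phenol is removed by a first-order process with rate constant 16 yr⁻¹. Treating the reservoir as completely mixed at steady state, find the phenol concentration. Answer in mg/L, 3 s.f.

Outflow Q = 0.110 m³/s × 3.156e+07 s/yr = 3.471e+06 m³/yr.
Steady-state CSTR mass balance: W = Q·C + k·V·C, so C = W/(Q + kV).
Q + kV = 3.471e+06 + 16·1.65e+06 = 2.987e+07 m³/yr.
C = 54800/2.987e+07 = 0.001835 kg/m³ = 1.835 mg/L.

1.83 mg/L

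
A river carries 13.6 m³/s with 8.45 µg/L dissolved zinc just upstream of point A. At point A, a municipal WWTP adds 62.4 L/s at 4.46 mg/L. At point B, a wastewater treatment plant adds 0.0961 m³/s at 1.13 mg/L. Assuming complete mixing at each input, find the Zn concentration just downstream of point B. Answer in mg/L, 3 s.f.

0.0365 mg/L

8.45 µg/L = 0.00845 mg/L.
62.4 L/s = 0.0624 m³/s.
After input A: C = (13.6·0.00845 + 0.0624·4.46) / 13.66 = 0.02878 mg/L.
After input B: C = (13.66·0.02878 + 0.0961·1.13) / 13.76 = 0.03647 mg/L.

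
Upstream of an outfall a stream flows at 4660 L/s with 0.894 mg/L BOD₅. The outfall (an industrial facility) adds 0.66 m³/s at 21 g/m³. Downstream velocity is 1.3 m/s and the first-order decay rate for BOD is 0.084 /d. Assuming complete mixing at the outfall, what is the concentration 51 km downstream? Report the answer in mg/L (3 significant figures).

3.26 mg/L

4660 L/s = 4.66 m³/s.
After complete mixing, C₀ = (0.66·21 + 4.66·0.894) / 5.32 = 3.388 mg/L.
Travel time t = 5.1e+04 m / 1.3 m/s = 3.923e+04 s = 0.4541 d.
C = 3.388·exp(−0.084·0.4541) = 3.388·0.9626 = 3.262 mg/L.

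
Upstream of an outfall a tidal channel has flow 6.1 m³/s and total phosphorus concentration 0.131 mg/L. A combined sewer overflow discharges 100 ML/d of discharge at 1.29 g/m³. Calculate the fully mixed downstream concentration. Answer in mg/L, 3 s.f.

100 ML/d = 1.157 m³/s.
Conservation of mass across the mixing zone: C = (1.157·1.29 + 6.1·0.131) / (1.157 + 6.1) = 2.292/7.257 = 0.3158 mg/L.

0.316 mg/L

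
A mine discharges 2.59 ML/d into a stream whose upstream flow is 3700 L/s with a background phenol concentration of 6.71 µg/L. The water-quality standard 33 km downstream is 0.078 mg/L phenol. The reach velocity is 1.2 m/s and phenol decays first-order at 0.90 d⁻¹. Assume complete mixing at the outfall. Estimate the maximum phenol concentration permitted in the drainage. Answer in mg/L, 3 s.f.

2.59 ML/d = 0.02998 m³/s.
3700 L/s = 3.7 m³/s.
6.71 µg/L = 0.00671 mg/L.
Travel time to the compliance point: t = 3.3e+04/1.2 = 2.75e+04 s = 0.3183 d; decay factor exp(−0.90·0.3183) = 0.7509.
So the concentration just after mixing may be at most 0.078/0.7509 = 0.1039 mg/L.
Mass balance: 0.1039·3.73 = 0.02998·Cₑ + 3.7·0.00671.
Cₑ = (0.3874 − 0.02483) / 0.02998 = 12.1 mg/L.

12.1 mg/L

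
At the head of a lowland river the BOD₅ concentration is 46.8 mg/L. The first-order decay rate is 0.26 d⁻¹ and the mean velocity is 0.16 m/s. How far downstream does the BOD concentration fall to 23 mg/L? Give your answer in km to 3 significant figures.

From C = C₀·e^(−kt), t = ln(C₀/C)/k = ln(46.8/23)/0.26 = 0.7104/0.26 = 2.732 d.
Distance = v·t = 0.16 m/s × 2.361e+05 s = 3.777e+04 m = 37.77 km.

37.8 km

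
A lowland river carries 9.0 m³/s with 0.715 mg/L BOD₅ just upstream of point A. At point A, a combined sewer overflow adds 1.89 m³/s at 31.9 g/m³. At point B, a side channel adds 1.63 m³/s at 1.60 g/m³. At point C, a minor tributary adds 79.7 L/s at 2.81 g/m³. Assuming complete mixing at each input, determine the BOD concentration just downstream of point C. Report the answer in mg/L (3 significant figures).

5.52 mg/L

After input A: C = (9·0.715 + 1.89·31.9) / 10.89 = 6.127 mg/L.
After input B: C = (10.89·6.127 + 1.63·1.6) / 12.52 = 5.538 mg/L.
79.7 L/s = 0.0797 m³/s.
After input C: C = (12.52·5.538 + 0.0797·2.81) / 12.6 = 5.521 mg/L.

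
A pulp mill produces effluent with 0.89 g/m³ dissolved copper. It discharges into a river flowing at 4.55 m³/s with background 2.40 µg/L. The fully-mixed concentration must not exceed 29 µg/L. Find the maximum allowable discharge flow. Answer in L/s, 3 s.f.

2.40 µg/L = 0.0024 mg/L.
29 µg/L = 0.029 mg/L.
Mass balance at complete mixing: C_std·(Q_w + Q_r) = Q_w·C_e + Q_r·C_b.
Rearranging, Q_w = Q_r·(C_std − C_b)/(C_e − C_std) = 4.55·(0.029 − 0.0024) / (0.89 − 0.029) = 0.1406 m³/s.
= 140.6 L/s.

141 L/s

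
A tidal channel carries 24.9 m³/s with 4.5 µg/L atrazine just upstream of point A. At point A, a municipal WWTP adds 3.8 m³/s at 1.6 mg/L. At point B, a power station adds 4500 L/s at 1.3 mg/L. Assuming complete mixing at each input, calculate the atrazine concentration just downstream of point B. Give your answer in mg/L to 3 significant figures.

4.5 µg/L = 0.0045 mg/L.
After input A: C = (24.9·0.0045 + 3.8·1.6) / 28.7 = 0.2158 mg/L.
4500 L/s = 4.5 m³/s.
After input B: C = (28.7·0.2158 + 4.5·1.3) / 33.2 = 0.3627 mg/L.

0.363 mg/L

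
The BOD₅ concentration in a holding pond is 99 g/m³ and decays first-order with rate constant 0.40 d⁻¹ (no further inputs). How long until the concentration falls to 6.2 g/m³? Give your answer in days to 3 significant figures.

t = ln(C₀/C)/k = ln(99/6.2)/0.40 = 2.771/0.40 = 6.926 d.

6.93 d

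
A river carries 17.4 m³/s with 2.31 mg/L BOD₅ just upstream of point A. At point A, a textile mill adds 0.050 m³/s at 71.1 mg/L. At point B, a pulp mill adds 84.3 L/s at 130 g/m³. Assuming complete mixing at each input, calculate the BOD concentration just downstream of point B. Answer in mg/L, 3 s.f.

After input A: C = (17.4·2.31 + 0.05·71.1) / 17.45 = 2.507 mg/L.
84.3 L/s = 0.0843 m³/s.
After input B: C = (17.45·2.507 + 0.0843·130) / 17.53 = 3.12 mg/L.

3.12 mg/L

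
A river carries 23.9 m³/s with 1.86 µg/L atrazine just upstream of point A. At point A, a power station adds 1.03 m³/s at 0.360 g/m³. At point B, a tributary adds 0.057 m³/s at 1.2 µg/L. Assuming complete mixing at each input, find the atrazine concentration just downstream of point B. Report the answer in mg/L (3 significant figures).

0.0166 mg/L

1.86 µg/L = 0.00186 mg/L.
After input A: C = (23.9·0.00186 + 1.03·0.36) / 24.93 = 0.01666 mg/L.
1.2 µg/L = 0.0012 mg/L.
After input B: C = (24.93·0.01666 + 0.057·0.0012) / 24.99 = 0.01662 mg/L.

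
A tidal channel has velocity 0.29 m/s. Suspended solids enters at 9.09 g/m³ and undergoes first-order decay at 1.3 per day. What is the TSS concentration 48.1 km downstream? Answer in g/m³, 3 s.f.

0.749 g/m³

Travel time t = 48.1 km / 0.29 m/s = 4.81e+04/0.29 = 1.659e+05 s = 1.92 d.
First-order decay: C = 9.09·exp(−1.3·1.92) = 9.09·0.08245 = 0.7494 g/m³.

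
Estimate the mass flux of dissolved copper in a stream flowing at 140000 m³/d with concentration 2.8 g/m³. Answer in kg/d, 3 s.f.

392 kg/d

140000 m³/d = 1.62 m³/s.
Mass flux = Q·C = 1.62 m³/s × 2.8 g/m³ = 4.537 g/s.
= 4.537 g/s × 86.4 = 392 kg/d.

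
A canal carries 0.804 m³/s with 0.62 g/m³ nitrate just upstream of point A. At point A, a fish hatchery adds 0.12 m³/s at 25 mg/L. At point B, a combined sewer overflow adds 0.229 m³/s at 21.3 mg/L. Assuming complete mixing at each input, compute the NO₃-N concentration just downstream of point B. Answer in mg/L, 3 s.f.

7.26 mg/L

After input A: C = (0.804·0.62 + 0.12·25) / 0.924 = 3.786 mg/L.
After input B: C = (0.924·3.786 + 0.229·21.3) / 1.153 = 7.265 mg/L.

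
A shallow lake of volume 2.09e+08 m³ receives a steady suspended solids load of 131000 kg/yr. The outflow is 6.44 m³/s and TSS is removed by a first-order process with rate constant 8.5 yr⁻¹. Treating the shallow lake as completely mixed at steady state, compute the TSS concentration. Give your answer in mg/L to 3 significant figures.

0.0662 mg/L

Outflow Q = 6.44 m³/s × 3.156e+07 s/yr = 2.032e+08 m³/yr.
Steady-state CSTR mass balance: W = Q·C + k·V·C, so C = W/(Q + kV).
Q + kV = 2.032e+08 + 8.5·2.09e+08 = 1.98e+09 m³/yr.
C = 131000/1.98e+09 = 6.617e-05 kg/m³ = 0.06617 mg/L.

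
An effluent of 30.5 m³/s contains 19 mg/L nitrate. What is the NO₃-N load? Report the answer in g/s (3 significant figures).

580 g/s

Mass flux = Q·C = 30.5 m³/s × 19 g/m³ = 579.5 g/s.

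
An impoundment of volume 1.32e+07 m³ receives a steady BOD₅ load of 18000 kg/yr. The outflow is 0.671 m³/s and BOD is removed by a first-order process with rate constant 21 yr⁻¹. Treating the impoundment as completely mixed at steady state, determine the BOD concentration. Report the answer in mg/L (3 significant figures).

Outflow Q = 0.671 m³/s × 3.156e+07 s/yr = 2.118e+07 m³/yr.
Steady-state CSTR mass balance: W = Q·C + k·V·C, so C = W/(Q + kV).
Q + kV = 2.118e+07 + 21·1.32e+07 = 2.984e+08 m³/yr.
C = 18000/2.984e+08 = 6.033e-05 kg/m³ = 0.06033 mg/L.

0.0603 mg/L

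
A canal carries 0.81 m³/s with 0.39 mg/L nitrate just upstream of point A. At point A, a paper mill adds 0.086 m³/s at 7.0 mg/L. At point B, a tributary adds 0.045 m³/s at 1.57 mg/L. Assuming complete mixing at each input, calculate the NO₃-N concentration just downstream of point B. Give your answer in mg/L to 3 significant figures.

1.05 mg/L

After input A: C = (0.81·0.39 + 0.086·7) / 0.896 = 1.024 mg/L.
After input B: C = (0.896·1.024 + 0.045·1.57) / 0.941 = 1.051 mg/L.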